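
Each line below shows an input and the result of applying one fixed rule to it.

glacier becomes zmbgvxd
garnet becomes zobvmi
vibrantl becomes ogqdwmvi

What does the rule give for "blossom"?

jhwgjnn

Looking at the pairs, the operation is to move the last 2 characters to the front (rotate right by 2), then shift every letter 5 places backward in the alphabet (wrapping around).
"blossom" → "ombloss" → "jhwgjnn".
(Check on "vibrantl": → "tlvibran" → "ogqdwmvi" ✓)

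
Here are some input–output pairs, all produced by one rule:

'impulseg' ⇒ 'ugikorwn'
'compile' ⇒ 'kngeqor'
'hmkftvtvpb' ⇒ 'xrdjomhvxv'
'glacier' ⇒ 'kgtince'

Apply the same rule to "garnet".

The transformation: shift every letter 2 places forward in the alphabet (wrapping around), then move the last 3 characters to the front (rotate right by 3).
For "garnet" the result is "pgvict".

pgvict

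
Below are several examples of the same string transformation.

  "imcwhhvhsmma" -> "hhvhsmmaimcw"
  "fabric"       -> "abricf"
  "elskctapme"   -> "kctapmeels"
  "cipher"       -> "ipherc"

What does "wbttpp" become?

bttppw

What's happening: swap the front and back halves of the string, then move the last 2 characters to the front (rotate right by 2).
Starting from "wbttpp": after the first operation, "tppwbt"; after the second, "bttppw".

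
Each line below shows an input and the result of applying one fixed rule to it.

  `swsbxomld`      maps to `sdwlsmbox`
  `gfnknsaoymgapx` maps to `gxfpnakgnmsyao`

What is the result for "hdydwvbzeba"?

hadbyedzwbv

The transformation: take characters alternately from the front and the back (1st, last, 2nd, 2nd-last, ...).
On "hdydwvbzeba" that produces "hadbyedzwbv".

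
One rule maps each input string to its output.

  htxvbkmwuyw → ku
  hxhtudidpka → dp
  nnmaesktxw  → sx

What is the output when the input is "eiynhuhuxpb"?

Each output is the input with this applied: delete the first 3 characters, then keep one character in every 3, starting at position 3 (positions 3rd, 6th, 9th, ...).
For "eiynhuhuxpb", step one produces "nhuhuxpb"; step two turns that into "ux".

ux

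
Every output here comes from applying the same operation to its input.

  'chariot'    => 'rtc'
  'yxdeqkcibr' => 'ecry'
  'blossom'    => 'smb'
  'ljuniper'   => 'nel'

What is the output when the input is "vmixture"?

xrv

In each case the input is transformed by: keep one character in every 3, starting at position 1 (positions 1st, 4th, 7th, ...), then move the first character to the end.
Doing the same to "vmixture": "xrv".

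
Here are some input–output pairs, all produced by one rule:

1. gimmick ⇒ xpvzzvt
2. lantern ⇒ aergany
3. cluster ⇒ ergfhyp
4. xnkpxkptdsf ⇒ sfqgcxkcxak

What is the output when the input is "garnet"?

The rule is to shift every letter 13 places forward in the alphabet (wrapping around) — i.e. ROT13, then reverse the string.
Working it through for "garnet": intermediate "tnearg", final "graent".

graent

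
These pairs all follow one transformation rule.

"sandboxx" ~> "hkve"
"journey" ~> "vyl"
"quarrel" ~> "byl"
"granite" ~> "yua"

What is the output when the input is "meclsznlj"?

lsgs

The rule is to shift every letter 7 places forward in the alphabet (wrapping around), then keep every other character starting from the second (positions 2nd, 4th, 6th, ...).
Starting from "meclsznlj": after the first operation, "tljszgusq"; after the second, "lsgs".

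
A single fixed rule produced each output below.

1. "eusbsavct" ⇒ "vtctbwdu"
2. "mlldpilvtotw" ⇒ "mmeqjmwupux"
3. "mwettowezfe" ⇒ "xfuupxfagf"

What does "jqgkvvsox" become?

rhlwwtpy

Each output is the input with this applied: delete the first character, then shift every letter 1 place forward in the alphabet (wrapping around).
Working it through for "jqgkvvsox": intermediate "qgkvvsox", final "rhlwwtpy".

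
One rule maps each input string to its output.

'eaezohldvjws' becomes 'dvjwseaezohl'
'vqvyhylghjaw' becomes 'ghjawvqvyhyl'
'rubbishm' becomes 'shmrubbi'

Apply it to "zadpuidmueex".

In each case the input is transformed by: swap the front and back halves of the string, then move the first character to the end.
On "zadpuidmueex": the first step gives "dmueexzadpui", and the second then gives "mueexzadpuid".

mueexzadpuid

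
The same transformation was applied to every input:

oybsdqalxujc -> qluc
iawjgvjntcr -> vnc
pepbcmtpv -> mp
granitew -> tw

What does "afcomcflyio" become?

The pattern: keep every other character starting from the second (positions 2nd, 4th, 6th, ...), then delete the first 2 characters.
Doing the same to "afcomcflyio": "cli".
(Check on "iawjgvjntcr": → "ajvnc" → "vnc" ✓)

cli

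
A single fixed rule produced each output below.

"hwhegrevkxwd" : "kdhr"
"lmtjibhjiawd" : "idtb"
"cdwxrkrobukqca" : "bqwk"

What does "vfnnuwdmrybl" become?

The pattern: keep one character in every 3, starting at position 3 (positions 3rd, 6th, 9th, ...), then move the first 2 characters to the end (rotate left by 2).
For "vfnnuwdmrybl", step one produces "nwrl"; step two turns that into "rlnw".
(Check on "hwhegrevkxwd": → "hrkd" → "kdhr" ✓)

rlnw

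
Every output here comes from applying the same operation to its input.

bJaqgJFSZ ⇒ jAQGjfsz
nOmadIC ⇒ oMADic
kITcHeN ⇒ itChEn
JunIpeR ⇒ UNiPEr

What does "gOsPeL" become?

The pattern: delete the first character, then flip the case of every letter.
Working it through for "gOsPeL": intermediate "OsPeL", final "oSpEl".
(Check on "kITcHeN": → "ITcHeN" → "itChEn" ✓)

oSpEl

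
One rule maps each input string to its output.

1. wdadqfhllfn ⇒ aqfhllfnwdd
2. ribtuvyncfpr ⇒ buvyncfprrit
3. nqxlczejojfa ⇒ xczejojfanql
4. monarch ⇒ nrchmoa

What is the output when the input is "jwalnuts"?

The pattern: move the first 3 characters to the end (rotate left by 3), then swap the first and last characters.
Working it through for "jwalnuts": intermediate "lnutsjwa", final "anutsjwl".

anutsjwl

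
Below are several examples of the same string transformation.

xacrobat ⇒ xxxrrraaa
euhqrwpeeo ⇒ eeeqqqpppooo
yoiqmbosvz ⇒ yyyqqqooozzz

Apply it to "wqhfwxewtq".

The transformation: keep one character in every 3, starting at position 1 (positions 1st, 4th, 7th, ...), then repeat every character 3 times.
For "wqhfwxewtq", step one produces "wfeq"; step two turns that into "wwwfffeeeqqq".

wwwfffeeeqqq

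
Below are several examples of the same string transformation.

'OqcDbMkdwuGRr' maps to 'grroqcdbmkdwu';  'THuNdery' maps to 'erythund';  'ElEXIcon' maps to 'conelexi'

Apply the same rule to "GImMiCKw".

The transformation: move the last 3 characters to the front (rotate right by 3), then convert every letter to lowercase.
Working it through for "GImMiCKw": intermediate "CKwGImMi", final "ckwgimmi".

ckwgimmi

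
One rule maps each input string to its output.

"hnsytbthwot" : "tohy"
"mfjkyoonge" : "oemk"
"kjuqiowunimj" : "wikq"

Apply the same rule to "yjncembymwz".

The transformation: keep one character in every 3, starting at position 1 (positions 1st, 4th, 7th, ...), then move the last 2 characters to the front (rotate right by 2).
Applying that to "yjncembymwz" gives "bwyc".

bwyc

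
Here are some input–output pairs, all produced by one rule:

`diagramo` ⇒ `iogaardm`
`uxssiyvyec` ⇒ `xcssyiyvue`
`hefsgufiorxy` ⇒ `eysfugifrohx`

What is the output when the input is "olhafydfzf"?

Looking at the pairs, the operation is to swap the first and last characters, then swap each adjacent pair of characters (1↔2, 3↔4, ...).
"olhafydfzf" → "flhafydfzo" → "lfahyffdoz".

lfahyffdoz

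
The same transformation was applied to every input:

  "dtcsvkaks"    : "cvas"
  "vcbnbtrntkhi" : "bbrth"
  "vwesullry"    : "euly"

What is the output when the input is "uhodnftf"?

The rule is to delete the first 2 characters, then keep every other character starting from the first (positions 1st, 3rd, 5th, ...).
Applying that to "uhodnftf" gives "ont".

ont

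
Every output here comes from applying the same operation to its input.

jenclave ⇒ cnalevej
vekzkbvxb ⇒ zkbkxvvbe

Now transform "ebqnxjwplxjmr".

Looking at the pairs, the operation is to move the first 2 characters to the end (rotate left by 2), then swap each adjacent pair of characters (1↔2, 3↔4, ...).
Applying both steps to "ebqnxjwplxjmr": "qnxjwplxjmreb", then "nqjxpwxlmjerb".

nqjxpwxlmjerb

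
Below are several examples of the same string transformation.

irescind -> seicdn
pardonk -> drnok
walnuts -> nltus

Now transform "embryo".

rboy

In each case the input is transformed by: delete the first 2 characters, then swap each adjacent pair of characters (1↔2, 3↔4, ...).
For "embryo", step one produces "bryo"; step two turns that into "rboy".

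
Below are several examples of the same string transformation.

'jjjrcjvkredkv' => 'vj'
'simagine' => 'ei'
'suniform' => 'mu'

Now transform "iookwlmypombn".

Each output is the input with this applied: swap the first and last characters, then keep only the first 2 characters.
Working it through for "iookwlmypombn": intermediate "nookwlmypombi", final "no".

no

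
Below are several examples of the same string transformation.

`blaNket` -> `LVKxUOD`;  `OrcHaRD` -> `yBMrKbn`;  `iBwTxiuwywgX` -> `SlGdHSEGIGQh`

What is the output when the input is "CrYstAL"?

In each case the input is transformed by: flip the case of every letter, then shift every letter 10 places forward in the alphabet (wrapping around).
Starting from "CrYstAL": after the first operation, "cRySTal"; after the second, "mBiCDkv".

mBiCDkv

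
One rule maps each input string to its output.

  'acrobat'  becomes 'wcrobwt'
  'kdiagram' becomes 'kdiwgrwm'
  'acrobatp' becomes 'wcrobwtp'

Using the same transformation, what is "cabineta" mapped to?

Looking at the pairs, the operation is to replace every "a" with "w".
Applying that to "cabineta" gives "cwbinetw".

cwbinetw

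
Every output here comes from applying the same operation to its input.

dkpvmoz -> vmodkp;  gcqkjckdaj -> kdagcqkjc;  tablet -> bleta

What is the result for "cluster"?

steclu

Each output is the input with this applied: delete the last character, then move the last 3 characters to the front (rotate right by 3).
Working it through for "cluster": intermediate "cluste", final "steclu".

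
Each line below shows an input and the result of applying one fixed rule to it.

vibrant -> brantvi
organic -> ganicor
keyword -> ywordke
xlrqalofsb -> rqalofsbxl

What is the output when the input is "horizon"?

In each case the input is transformed by: move the first 2 characters to the end (rotate left by 2).
So "horizon" becomes "rizonho".

rizonho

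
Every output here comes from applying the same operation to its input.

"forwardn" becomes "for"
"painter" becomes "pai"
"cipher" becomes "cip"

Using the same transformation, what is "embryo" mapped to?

emb

In each case the input is transformed by: keep only the first 3 characters.
For "embryo" the result is "emb".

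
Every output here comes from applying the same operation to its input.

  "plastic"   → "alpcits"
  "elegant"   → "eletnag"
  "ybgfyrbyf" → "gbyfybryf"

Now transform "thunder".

The pattern: move the first 3 characters to the end (rotate left by 3), then reverse the string.
On "thunder" that produces "uhtredn".

uhtredn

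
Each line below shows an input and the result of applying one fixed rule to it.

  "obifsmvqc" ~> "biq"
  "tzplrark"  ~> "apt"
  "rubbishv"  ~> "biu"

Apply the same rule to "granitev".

ait

Each output is the input with this applied: sort the characters into alphabetical order, then keep one character in every 3, starting at position 1 (positions 1st, 4th, 7th, ...).
So "granitev" becomes "ait".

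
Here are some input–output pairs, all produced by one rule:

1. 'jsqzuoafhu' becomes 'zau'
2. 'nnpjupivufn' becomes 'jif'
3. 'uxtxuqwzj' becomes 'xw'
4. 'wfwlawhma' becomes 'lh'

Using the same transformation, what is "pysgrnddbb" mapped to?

gdb

Each output is the input with this applied: delete the first 2 characters, then keep one character in every 3, starting at position 2 (positions 2nd, 5th, 8th, ...).
Working it through for "pysgrnddbb": intermediate "sgrnddbb", final "gdb".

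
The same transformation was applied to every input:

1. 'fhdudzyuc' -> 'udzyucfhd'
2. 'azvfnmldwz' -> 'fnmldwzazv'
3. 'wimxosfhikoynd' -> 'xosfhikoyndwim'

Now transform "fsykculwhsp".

kculwhspfsy

The rule is to move the first 3 characters to the end (rotate left by 3).
So "fsykculwhsp" becomes "kculwhspfsy".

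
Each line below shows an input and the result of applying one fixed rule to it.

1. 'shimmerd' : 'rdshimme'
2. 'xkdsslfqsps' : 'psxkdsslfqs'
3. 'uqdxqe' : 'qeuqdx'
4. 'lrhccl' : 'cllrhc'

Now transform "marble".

lemarb

The transformation: move the last 2 characters to the front (rotate right by 2).
For "marble" the result is "lemarb".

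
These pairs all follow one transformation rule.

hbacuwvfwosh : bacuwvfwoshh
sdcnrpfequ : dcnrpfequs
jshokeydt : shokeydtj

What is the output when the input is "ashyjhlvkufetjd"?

shyjhlvkufetjda

What's happening: move the first character to the end.
Doing the same to "ashyjhlvkufetjd": "shyjhlvkufetjda".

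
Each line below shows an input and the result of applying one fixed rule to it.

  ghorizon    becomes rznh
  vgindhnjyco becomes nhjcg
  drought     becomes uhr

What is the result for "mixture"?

tri

What's happening: keep every other character starting from the second (positions 2nd, 4th, 6th, ...), then move the first character to the end.
Starting from "mixture": after the first operation, "itr"; after the second, "tri".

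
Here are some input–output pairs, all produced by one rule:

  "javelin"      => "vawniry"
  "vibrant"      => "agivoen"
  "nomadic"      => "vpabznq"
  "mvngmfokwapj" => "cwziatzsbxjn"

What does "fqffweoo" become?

The transformation: move the last 2 characters to the front (rotate right by 2), then shift every letter 13 places forward in the alphabet (wrapping around) — i.e. ROT13.
"fqffweoo" → "oofqffwe" → "bbsdssjr".

bbsdssjr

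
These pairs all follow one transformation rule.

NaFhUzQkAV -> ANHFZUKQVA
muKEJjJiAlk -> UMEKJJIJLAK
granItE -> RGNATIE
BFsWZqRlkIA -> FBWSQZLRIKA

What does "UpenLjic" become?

The rule is to swap each adjacent pair of characters (1↔2, 3↔4, ...), then convert every letter to uppercase.
On "UpenLjic" that produces "PUNEJLCI".
(Check on "granItE": → "rgnatIE" → "RGNATIE" ✓)

PUNEJLCI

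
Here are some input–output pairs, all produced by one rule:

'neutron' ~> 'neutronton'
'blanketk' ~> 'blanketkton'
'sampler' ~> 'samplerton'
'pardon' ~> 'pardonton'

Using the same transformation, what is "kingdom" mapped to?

kingdomton

In each case the input is transformed by: append "ton".
On "kingdom" that produces "kingdomton".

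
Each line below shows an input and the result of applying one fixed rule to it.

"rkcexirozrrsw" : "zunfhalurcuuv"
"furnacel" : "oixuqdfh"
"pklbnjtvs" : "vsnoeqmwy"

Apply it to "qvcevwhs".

vtyfhyzk

Looking at the pairs, the operation is to shift every letter 3 places forward in the alphabet (wrapping around), then move the last character to the front.
For "qvcevwhs" the result is "vtyfhyzk".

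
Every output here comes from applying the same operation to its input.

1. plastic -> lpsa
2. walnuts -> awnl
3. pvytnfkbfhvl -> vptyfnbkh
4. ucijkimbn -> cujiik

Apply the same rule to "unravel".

Each output is the input with this applied: swap each adjacent pair of characters (1↔2, 3↔4, ...), then delete the last 3 characters.
For "unravel" the result is "nuar".

nuar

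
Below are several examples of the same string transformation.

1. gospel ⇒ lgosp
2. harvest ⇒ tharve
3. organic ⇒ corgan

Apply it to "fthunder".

Rule — move the last character to the front, then delete the last character.
Working it through for "fthunder": intermediate "rfthunde", final "rfthund".
(Check on "harvest": → "tharves" → "tharve" ✓)

rfthund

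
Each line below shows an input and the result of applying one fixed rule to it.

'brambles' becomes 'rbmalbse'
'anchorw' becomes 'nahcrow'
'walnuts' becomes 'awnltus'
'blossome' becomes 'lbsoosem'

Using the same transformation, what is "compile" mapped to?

What's happening: swap each adjacent pair of characters (1↔2, 3↔4, ...).
Doing the same to "compile": "ocpmlie".

ocpmlie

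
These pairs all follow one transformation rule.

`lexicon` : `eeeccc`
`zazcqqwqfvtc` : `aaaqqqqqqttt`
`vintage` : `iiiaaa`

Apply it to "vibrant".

Each output is the input with this applied: keep one character in every 3, starting at position 2 (positions 2nd, 5th, 8th, ...), then repeat every character 3 times.
Starting from "vibrant": after the first operation, "ia"; after the second, "iiiaaa".

iiiaaa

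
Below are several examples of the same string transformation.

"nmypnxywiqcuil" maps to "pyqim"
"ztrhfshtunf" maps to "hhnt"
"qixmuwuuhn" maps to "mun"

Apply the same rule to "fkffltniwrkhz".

What's happening: move the first 2 characters to the end (rotate left by 2), then keep one character in every 3, starting at position 2 (positions 2nd, 5th, 8th, ...).
For "fkffltniwrkhz", step one produces "ffltniwrkhzfk"; step two turns that into "fnrz".

fnrz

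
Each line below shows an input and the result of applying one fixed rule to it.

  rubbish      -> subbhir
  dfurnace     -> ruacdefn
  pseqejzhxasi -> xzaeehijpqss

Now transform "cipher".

The pattern: sort the characters into alphabetical order, then move the last 2 characters to the front (rotate right by 2).
For "cipher" the result is "prcehi".

prcehi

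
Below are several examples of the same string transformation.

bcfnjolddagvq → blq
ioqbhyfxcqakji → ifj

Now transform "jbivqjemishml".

jel

The pattern: keep every other character starting from the first (positions 1st, 3rd, 5th, ...), then keep one character in every 3, starting at position 1 (positions 1st, 4th, 7th, ...).
Starting from "jbivqjemishml": after the first operation, "jiqeihl"; after the second, "jel".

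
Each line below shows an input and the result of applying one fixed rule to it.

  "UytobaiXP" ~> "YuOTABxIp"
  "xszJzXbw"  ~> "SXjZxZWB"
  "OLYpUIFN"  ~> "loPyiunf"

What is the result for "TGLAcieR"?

The pattern: flip the case of every letter, then swap each adjacent pair of characters (1↔2, 3↔4, ...).
"TGLAcieR" → "tglaCIEr" → "gtalICrE".

gtalICrE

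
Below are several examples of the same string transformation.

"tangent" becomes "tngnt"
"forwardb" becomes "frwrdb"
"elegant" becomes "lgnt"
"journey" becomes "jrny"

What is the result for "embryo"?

The transformation: remove every vowel.
On "embryo" that produces "mbry".

mbry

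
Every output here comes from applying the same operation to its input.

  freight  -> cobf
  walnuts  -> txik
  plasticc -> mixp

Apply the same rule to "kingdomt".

hfkd

Looking at the pairs, the operation is to shift every letter 3 places backward in the alphabet (wrapping around), then keep only the first 4 characters.
Working it through for "kingdomt": intermediate "hfkdaljq", final "hfkd".
(Check on "walnuts": → "txikrqp" → "txik" ✓)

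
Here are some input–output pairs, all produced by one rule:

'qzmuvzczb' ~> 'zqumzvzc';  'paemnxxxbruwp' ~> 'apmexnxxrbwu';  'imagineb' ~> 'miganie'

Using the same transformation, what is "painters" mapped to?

apnietr

The transformation: delete the last character, then swap each adjacent pair of characters (1↔2, 3↔4, ...).
On "painters": the first step gives "painter", and the second then gives "apnietr".
(Check on "imagineb": → "imagine" → "miganie" ✓)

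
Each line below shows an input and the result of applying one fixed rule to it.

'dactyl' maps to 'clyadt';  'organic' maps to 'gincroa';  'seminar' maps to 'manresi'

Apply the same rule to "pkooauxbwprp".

ouabxpwprkpo

Looking at the pairs, the operation is to swap each adjacent pair of characters (1↔2, 3↔4, ...), then move the first 3 characters to the end (rotate left by 3).
Working it through for "pkooauxbwprp": intermediate "kpoouabxpwpr", final "ouabxpwprkpo".
(Check on "dactyl": → "adtcly" → "clyadt" ✓)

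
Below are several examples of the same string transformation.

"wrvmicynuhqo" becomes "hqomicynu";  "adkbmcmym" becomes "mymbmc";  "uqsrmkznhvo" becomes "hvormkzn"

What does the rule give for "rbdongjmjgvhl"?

vhlongjmjg

Looking at the pairs, the operation is to delete the first 3 characters, then move the last 3 characters to the front (rotate right by 3).
For "rbdongjmjgvhl", step one produces "ongjmjgvhl"; step two turns that into "vhlongjmjg".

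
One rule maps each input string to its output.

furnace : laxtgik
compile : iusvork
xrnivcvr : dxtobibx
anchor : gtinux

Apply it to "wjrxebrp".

Rule — shift every letter 6 places forward in the alphabet (wrapping around).
Applying that to "wjrxebrp" gives "cpxdkhxv".

cpxdkhxv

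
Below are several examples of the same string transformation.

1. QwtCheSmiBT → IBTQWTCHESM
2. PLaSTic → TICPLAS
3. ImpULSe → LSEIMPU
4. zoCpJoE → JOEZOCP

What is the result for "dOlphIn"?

Rule — move the last 3 characters to the front (rotate right by 3), then convert every letter to uppercase.
Starting from "dOlphIn": after the first operation, "hIndOlp"; after the second, "HINDOLP".

HINDOLP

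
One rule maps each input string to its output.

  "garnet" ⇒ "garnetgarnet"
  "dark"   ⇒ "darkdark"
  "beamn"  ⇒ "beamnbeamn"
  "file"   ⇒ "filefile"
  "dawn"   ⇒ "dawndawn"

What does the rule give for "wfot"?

wfotwfot

Looking at the pairs, the operation is to write the whole string twice.
So "wfot" becomes "wfotwfot".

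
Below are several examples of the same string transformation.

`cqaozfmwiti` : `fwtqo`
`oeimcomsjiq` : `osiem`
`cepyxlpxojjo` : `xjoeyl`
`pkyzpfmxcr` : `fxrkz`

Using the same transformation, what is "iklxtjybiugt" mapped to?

In each case the input is transformed by: keep every other character starting from the second (positions 2nd, 4th, 6th, ...), then move the last 3 characters to the front (rotate right by 3).
Applying that to "iklxtjybiugt" gives "butkxj".

butkxj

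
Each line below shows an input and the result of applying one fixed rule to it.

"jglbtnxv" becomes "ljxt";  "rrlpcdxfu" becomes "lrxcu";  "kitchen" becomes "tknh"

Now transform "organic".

The pattern: keep every other character starting from the first (positions 1st, 3rd, 5th, ...), then swap each adjacent pair of characters (1↔2, 3↔4, ...).
"organic" → "gocn".

gocn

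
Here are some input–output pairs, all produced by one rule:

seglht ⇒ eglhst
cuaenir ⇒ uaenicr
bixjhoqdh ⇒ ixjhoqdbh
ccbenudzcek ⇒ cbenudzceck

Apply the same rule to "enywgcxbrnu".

In each case the input is transformed by: swap the first and last characters, then move the first character to the end.
Starting from "enywgcxbrnu": after the first operation, "unywgcxbrne"; after the second, "nywgcxbrneu".

nywgcxbrneu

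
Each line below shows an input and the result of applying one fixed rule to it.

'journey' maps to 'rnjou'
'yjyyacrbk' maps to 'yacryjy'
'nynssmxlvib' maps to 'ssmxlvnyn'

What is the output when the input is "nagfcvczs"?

Looking at the pairs, the operation is to delete the last 2 characters, then move the first 3 characters to the end (rotate left by 3).
Applying that to "nagfcvczs" gives "fcvcnag".

fcvcnag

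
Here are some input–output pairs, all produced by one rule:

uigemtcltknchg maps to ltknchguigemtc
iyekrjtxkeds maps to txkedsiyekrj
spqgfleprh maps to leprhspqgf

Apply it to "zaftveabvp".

eabvpzaftv

Looking at the pairs, the operation is to swap the front and back halves of the string.
Doing the same to "zaftveabvp": "eabvpzaftv".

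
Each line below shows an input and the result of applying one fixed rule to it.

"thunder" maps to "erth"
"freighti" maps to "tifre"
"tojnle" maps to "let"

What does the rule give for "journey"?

Each output is the input with this applied: move the last 2 characters to the front (rotate right by 2), then delete the last 3 characters.
For "journey" the result is "eyjo".

eyjo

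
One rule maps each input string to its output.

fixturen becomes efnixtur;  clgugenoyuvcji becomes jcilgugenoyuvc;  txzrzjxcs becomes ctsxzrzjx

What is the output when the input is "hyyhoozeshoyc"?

yhcyyhoozesho

Looking at the pairs, the operation is to swap the first and last characters, then move the last 2 characters to the front (rotate right by 2).
Starting from "hyyhoozeshoyc": after the first operation, "cyyhoozeshoyh"; after the second, "yhcyyhoozesho".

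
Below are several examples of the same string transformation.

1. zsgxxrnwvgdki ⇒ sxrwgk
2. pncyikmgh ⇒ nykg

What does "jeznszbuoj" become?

The pattern: keep every other character starting from the second (positions 2nd, 4th, 6th, ...).
For "jeznszbuoj" the result is "enzuj".

enzuj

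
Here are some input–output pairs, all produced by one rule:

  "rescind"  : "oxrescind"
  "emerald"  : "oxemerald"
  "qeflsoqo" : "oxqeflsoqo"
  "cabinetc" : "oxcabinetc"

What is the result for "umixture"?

The pattern: prepend "ox".
On "umixture" that produces "oxumixture".

oxumixture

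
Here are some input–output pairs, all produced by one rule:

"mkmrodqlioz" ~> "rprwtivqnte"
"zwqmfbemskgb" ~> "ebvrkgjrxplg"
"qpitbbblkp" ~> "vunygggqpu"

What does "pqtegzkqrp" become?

Rule — shift every letter 5 places forward in the alphabet (wrapping around).
On "pqtegzkqrp" that produces "uvyjlepvwu".

uvyjlepvwu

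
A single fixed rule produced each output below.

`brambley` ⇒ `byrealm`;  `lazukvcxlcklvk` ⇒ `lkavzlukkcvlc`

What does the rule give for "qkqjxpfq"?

The pattern: take characters alternately from the front and the back (1st, last, 2nd, 2nd-last, ...), then delete the last character.
For "qkqjxpfq" the result is "qqkfqpj".

qqkfqpj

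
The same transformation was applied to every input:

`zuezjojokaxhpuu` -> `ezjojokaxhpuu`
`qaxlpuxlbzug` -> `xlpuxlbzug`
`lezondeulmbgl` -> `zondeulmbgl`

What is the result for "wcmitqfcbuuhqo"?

mitqfcbuuhqo

The transformation: delete the first 2 characters.
Doing the same to "wcmitqfcbuuhqo": "mitqfcbuuhqo".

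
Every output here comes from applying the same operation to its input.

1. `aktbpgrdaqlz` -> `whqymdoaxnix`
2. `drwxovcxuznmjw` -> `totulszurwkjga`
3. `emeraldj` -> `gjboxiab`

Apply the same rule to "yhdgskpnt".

qeadphmkv

Each output is the input with this applied: shift every letter 3 places backward in the alphabet (wrapping around), then swap the first and last characters.
Starting from "yhdgskpnt": after the first operation, "veadphmkq"; after the second, "qeadphmkv".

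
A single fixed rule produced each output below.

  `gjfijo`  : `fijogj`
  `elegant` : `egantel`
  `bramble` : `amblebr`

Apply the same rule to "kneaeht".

eaehtkn

Looking at the pairs, the operation is to move the first 2 characters to the end (rotate left by 2).
On "kneaeht" that produces "eaehtkn".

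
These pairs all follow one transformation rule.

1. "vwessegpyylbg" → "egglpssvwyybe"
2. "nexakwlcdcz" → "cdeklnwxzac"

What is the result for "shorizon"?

noorszhi

The transformation: sort the characters into alphabetical order, then move the first 2 characters to the end (rotate left by 2).
Working it through for "shorizon": intermediate "hinoorsz", final "noorszhi".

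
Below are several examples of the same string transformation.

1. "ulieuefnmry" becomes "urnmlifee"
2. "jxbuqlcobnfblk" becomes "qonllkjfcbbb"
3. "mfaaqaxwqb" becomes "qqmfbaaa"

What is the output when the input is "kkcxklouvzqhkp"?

vuqpolkkkkhc

In each case the input is transformed by: sort the characters into reverse alphabetical order, then delete the first 2 characters.
Working it through for "kkcxklouvzqhkp": intermediate "zxvuqpolkkkkhc", final "vuqpolkkkkhc".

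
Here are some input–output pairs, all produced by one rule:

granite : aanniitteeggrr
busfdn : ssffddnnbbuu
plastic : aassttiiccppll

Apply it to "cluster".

uusstteerrccll

What's happening: move the first 2 characters to the end (rotate left by 2), then double every character.
On "cluster": the first step gives "ustercl", and the second then gives "uusstteerrccll".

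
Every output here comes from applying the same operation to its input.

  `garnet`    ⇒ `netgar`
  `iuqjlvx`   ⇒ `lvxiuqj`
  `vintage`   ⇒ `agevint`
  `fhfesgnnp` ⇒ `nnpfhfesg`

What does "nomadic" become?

dicnoma

What's happening: move the last 3 characters to the front (rotate right by 3).
On "nomadic" that produces "dicnoma".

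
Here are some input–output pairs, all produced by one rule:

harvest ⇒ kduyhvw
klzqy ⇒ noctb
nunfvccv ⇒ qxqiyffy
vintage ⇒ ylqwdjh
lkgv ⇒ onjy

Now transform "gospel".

jrvsho

In each case the input is transformed by: shift every letter 3 places forward in the alphabet (wrapping around).
On "gospel" that produces "jrvsho".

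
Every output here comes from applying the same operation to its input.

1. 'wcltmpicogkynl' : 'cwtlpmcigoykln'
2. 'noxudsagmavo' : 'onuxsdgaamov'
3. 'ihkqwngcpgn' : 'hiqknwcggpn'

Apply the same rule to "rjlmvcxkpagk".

The pattern: swap each adjacent pair of characters (1↔2, 3↔4, ...).
"rjlmvcxkpagk" → "jrmlcvkxapkg".

jrmlcvkxapkg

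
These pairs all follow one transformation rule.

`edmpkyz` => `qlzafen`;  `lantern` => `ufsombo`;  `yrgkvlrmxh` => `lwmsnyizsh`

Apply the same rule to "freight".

Looking at the pairs, the operation is to shift every letter 1 place forward in the alphabet (wrapping around), then move the first 3 characters to the end (rotate left by 3).
So "freight" becomes "jhiugsf".

jhiugsf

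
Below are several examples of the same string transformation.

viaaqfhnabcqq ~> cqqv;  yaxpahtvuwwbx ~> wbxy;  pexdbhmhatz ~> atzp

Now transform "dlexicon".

cond

The rule is to move the last 3 characters to the front (rotate right by 3), then keep only the first 4 characters.
"dlexicon" → "condlexi" → "cond".
(Check on "yaxpahtvuwwbx": → "wbxyaxpahtvuw" → "wbxy" ✓)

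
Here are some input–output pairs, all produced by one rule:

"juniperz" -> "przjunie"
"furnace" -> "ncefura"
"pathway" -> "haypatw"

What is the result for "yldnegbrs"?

In each case the input is transformed by: move the last 3 characters to the front (rotate right by 3), then swap the first and last characters.
On "yldnegbrs": the first step gives "brsyldneg", and the second then gives "grsyldneb".

grsyldneb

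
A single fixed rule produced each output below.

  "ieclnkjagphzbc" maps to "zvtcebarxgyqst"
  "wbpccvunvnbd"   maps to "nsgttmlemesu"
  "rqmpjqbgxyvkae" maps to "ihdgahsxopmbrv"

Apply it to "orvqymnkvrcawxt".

The transformation: shift every letter 9 places backward in the alphabet (wrapping around).
So "orvqymnkvrcawxt" becomes "fimhpdebmitrnok".

fimhpdebmitrnok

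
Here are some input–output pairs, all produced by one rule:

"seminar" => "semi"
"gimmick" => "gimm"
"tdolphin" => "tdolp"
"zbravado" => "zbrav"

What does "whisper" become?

Each output is the input with this applied: delete the last 3 characters.
On "whisper" that produces "whis".

whis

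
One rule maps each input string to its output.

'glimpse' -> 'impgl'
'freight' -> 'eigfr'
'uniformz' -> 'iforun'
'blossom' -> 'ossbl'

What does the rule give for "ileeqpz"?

Each output is the input with this applied: delete the last 2 characters, then move the first 2 characters to the end (rotate left by 2).
For "ileeqpz", step one produces "ileeq"; step two turns that into "eeqil".

eeqil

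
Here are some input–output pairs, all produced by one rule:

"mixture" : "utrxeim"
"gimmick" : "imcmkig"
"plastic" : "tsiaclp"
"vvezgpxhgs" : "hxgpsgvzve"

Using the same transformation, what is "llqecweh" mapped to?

What's happening: move the last 3 characters to the front (rotate right by 3), then take characters alternately from the front and the back (1st, last, 2nd, 2nd-last, ...).
On "llqecweh": the first step gives "wehllqec", and the second then gives "wceehqll".

wceehqll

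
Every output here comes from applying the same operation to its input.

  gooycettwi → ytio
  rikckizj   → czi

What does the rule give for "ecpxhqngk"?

The pattern: move the first 3 characters to the end (rotate left by 3), then keep one character in every 3, starting at position 1 (positions 1st, 4th, 7th, ...).
Starting from "ecpxhqngk": after the first operation, "xhqngkecp"; after the second, "xne".

xne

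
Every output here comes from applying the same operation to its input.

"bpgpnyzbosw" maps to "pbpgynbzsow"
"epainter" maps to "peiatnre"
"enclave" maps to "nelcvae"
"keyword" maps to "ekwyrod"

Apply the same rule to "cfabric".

fcbairc

The pattern: swap each adjacent pair of characters (1↔2, 3↔4, ...).
Applying that to "cfabric" gives "fcbairc".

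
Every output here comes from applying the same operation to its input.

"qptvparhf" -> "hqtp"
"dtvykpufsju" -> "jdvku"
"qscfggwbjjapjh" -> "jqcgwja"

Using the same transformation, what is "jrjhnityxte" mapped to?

In each case the input is transformed by: move the last 3 characters to the front (rotate right by 3), then keep every other character starting from the second (positions 2nd, 4th, 6th, ...).
On "jrjhnityxte" that produces "tjjnt".

tjjnt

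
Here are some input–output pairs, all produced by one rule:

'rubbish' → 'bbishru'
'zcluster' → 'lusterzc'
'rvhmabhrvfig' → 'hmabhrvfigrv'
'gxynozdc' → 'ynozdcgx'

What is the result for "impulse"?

The pattern: move the first 2 characters to the end (rotate left by 2).
Doing the same to "impulse": "pulseim".

pulseim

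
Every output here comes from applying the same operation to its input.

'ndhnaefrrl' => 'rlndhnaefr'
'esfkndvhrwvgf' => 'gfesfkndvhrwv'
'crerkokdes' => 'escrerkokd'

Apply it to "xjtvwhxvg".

Rule — move the last 2 characters to the front (rotate right by 2).
For "xjtvwhxvg" the result is "vgxjtvwhx".

vgxjtvwhx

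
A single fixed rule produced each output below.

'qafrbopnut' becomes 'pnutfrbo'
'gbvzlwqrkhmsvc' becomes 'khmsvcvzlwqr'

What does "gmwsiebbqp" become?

bbqpwsie

What's happening: delete the first 2 characters, then swap the front and back halves of the string.
For "gmwsiebbqp" the result is "bbqpwsie".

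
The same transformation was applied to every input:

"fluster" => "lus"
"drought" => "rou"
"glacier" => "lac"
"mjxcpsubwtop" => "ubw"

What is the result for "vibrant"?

ibr

What's happening: move the last 3 characters to the front (rotate right by 3), then keep only the last 3 characters.
"vibrant" → "antvibr" → "ibr".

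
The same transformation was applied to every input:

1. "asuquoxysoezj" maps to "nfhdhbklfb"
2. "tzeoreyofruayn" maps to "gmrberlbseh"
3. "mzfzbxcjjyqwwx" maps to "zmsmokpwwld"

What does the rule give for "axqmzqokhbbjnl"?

In each case the input is transformed by: shift every letter 13 places forward in the alphabet (wrapping around) — i.e. ROT13, then delete the last 3 characters.
"axqmzqokhbbjnl" → "nkdzmdbxuooway" → "nkdzmdbxuoo".

nkdzmdbxuoo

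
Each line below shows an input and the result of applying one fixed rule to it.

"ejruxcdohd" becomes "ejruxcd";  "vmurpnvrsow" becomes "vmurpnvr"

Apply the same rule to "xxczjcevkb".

The transformation: delete the last 3 characters.
On "xxczjcevkb" that produces "xxczjce".

xxczjce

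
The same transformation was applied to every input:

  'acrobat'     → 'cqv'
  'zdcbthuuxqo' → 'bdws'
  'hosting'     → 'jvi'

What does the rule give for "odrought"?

The pattern: keep one character in every 3, starting at position 1 (positions 1st, 4th, 7th, ...), then shift every letter 2 places forward in the alphabet (wrapping around).
Working it through for "odrought": intermediate "ooh", final "qqj".

qqj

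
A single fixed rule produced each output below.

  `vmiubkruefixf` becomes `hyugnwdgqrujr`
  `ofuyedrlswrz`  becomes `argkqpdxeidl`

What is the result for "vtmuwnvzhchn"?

hfygizhltotz

The pattern: shift every letter 12 places forward in the alphabet (wrapping around).
For "vtmuwnvzhchn" the result is "hfygizhltotz".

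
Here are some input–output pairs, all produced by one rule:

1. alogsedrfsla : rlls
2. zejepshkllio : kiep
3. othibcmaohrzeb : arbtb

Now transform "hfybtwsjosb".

jbft

In each case the input is transformed by: keep one character in every 3, starting at position 2 (positions 2nd, 5th, 8th, ...), then move the first 2 characters to the end (rotate left by 2).
Applying both steps to "hfybtwsjosb": "ftjb", then "jbft".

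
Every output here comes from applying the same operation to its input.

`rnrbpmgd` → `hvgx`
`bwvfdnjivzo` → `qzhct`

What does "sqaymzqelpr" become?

What's happening: keep every other character starting from the second (positions 2nd, 4th, 6th, ...), then shift every letter 6 places backward in the alphabet (wrapping around).
"sqaymzqelpr" → "qyzep" → "kstyj".

kstyj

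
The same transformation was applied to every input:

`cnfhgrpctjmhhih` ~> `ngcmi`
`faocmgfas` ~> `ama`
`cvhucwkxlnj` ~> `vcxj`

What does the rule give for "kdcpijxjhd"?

dij

In each case the input is transformed by: keep one character in every 3, starting at position 2 (positions 2nd, 5th, 8th, ...).
"kdcpijxjhd" → "dij".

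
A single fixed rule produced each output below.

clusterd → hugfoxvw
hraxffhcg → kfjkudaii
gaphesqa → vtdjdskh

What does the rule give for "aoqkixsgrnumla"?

The rule is to shift every letter 3 places forward in the alphabet (wrapping around), then move the last 3 characters to the front (rotate right by 3).
"aoqkixsgrnumla" → "drtnlavjuqxpod" → "poddrtnlavjuqx".

poddrtnlavjuqx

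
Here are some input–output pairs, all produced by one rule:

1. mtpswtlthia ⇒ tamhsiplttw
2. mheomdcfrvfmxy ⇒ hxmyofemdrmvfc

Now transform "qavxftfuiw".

Each output is the input with this applied: swap each adjacent pair of characters (1↔2, 3↔4, ...), then take characters alternately from the front and the back (1st, last, 2nd, 2nd-last, ...).
Working it through for "qavxftfuiw": intermediate "aqxvtfufwi", final "aiqwxfvutf".

aiqwxfvutf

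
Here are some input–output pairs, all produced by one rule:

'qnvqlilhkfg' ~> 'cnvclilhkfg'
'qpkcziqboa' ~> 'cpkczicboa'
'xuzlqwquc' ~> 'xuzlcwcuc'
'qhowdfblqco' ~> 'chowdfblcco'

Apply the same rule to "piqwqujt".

Looking at the pairs, the operation is to replace every "q" with "c".
On "piqwqujt" that produces "picwcujt".

picwcujt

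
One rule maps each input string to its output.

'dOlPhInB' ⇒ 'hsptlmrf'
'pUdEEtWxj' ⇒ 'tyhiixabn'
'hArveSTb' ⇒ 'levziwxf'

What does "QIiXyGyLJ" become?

ummbckcpn

What's happening: shift every letter 4 places forward in the alphabet (wrapping around), then convert every letter to lowercase.
For "QIiXyGyLJ", step one produces "UMmBcKcPN"; step two turns that into "ummbckcpn".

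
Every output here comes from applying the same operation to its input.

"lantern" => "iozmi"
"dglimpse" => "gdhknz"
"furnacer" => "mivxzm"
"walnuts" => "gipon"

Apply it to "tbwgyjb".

Rule — shift every letter 5 places backward in the alphabet (wrapping around), then delete the first 2 characters.
For "tbwgyjb", step one produces "owrbtew"; step two turns that into "rbtew".
(Check on "walnuts": → "rvgipon" → "gipon" ✓)

rbtew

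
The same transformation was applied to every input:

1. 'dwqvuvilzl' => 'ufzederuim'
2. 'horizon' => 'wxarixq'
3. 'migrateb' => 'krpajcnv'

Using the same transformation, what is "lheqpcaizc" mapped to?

lqnzyljriu

Rule — swap the first and last characters, then shift every letter 9 places forward in the alphabet (wrapping around).
Starting from "lheqpcaizc": after the first operation, "cheqpcaizl"; after the second, "lqnzyljriu".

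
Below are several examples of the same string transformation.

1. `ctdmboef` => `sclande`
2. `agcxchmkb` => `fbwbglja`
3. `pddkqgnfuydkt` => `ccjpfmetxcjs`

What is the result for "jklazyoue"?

jkzyxntd

The pattern: delete the first character, then shift every letter 1 place backward in the alphabet (wrapping around).
On "jklazyoue" that produces "jkzyxntd".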